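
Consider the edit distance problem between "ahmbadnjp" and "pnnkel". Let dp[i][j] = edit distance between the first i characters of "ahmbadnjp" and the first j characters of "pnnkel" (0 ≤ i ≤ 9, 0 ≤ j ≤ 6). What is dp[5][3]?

5

   ''  p  n  n  k  e  l
''  0  1  2  3  4  5  6
 a  1  1  2  3  4  5  6
 h  2  2  2  3  4  5  6
 m  3  3  3  3  4  5  6
 b  4  4  4  4  4  5  6
 a  5  5  5  5  5  5  6
 d  6  6  6  6  6  6  6
 n  7  7  6  6  7  7  7
 j  8  8  7  7  7  8  8
 p  9  8  8  8  8  8  9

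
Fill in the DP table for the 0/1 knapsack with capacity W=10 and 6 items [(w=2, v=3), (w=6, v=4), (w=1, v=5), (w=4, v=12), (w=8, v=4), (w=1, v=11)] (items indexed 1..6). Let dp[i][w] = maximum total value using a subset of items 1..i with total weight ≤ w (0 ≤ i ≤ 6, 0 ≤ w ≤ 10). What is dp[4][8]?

20

i\w   0   1   2   3   4   5   6   7   8   9  10
  0   0   0   0   0   0   0   0   0   0   0   0
  1   0   0   3   3   3   3   3   3   3   3   3
  2   0   0   3   3   3   3   4   4   7   7   7
  3   0   5   5   8   8   8   8   9   9  12  12
  4   0   5   5   8  12  17  17  20  20  20  20
  5   0   5   5   8  12  17  17  20  20  20  20
  6   0  11  16  16  19  23  28  28  31  31  31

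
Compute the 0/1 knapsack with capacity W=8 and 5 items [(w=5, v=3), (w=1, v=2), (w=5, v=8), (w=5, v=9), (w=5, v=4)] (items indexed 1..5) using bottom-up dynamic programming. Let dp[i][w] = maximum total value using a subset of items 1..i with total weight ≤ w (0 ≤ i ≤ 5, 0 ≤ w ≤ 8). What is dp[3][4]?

i\w   0   1   2   3   4   5   6   7   8
  0   0   0   0   0   0   0   0   0   0
  1   0   0   0   0   0   3   3   3   3
  2   0   2   2   2   2   3   5   5   5
  3   0   2   2   2   2   8  10  10  10
  4   0   2   2   2   2   9  11  11  11
  5   0   2   2   2   2   9  11  11  11

2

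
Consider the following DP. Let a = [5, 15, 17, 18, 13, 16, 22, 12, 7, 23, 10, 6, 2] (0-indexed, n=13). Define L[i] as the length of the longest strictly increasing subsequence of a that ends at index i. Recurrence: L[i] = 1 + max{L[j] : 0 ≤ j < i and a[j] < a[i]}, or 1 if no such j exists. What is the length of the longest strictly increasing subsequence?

6

   i    0    1    2    3    4    5    6    7    8    9   10   11   12
a[i]    5   15   17   18   13   16   22   12    7   23   10    6    2
L[i]    1    2    3    4    2    3    5    2    2    6    3    2    1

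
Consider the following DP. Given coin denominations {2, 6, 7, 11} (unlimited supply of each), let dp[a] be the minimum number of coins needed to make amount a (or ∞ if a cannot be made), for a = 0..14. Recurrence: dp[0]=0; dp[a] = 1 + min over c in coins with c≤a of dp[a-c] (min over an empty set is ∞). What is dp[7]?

 a  0  1  2  3  4  5  6  7  8  9 10 11 12 13 14
dp  0  -  1  -  2  -  1  1  2  2  3  1  2  2  2
(- denotes ∞ / unreachable)

1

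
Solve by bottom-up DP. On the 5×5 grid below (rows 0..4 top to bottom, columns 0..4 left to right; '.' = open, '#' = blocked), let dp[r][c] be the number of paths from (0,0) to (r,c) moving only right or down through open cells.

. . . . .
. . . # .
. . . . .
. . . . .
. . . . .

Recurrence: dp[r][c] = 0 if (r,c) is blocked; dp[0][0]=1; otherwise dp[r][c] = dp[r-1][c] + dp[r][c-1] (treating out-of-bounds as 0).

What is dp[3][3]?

r\c   0   1   2   3   4
  0   1   1   1   1   1
  1   1   2   3   0   1
  2   1   3   6   6   7
  3   1   4  10  16  23
  4   1   5  15  31  54

16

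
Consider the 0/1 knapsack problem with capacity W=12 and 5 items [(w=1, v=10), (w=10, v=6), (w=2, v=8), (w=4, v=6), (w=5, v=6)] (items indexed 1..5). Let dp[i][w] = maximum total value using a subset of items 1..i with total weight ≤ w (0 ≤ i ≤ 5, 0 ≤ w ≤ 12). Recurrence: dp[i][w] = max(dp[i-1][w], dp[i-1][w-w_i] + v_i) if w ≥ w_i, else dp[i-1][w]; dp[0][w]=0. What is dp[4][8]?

24

i\w   0   1   2   3   4   5   6   7   8   9  10  11  12
  0   0   0   0   0   0   0   0   0   0   0   0   0   0
  1   0  10  10  10  10  10  10  10  10  10  10  10  10
  2   0  10  10  10  10  10  10  10  10  10  10  16  16
  3   0  10  10  18  18  18  18  18  18  18  18  18  18
  4   0  10  10  18  18  18  18  24  24  24  24  24  24
  5   0  10  10  18  18  18  18  24  24  24  24  24  30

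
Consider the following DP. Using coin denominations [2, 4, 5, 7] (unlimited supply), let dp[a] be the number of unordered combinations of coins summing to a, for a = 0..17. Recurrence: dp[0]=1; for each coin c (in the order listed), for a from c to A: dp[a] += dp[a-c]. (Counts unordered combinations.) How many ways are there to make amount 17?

9

after  coin     0     1     2     3     4     5     6     7     8     9    10    11    12    13    14    15    16    17
          2     1     0     1     0     1     0     1     0     1     0     1     0     1     0     1     0     1     0
          4     1     0     1     0     2     0     2     0     3     0     3     0     4     0     4     0     5     0
          5     1     0     1     0     2     1     2     1     3     2     4     2     5     3     6     4     7     5
          7     1     0     1     0     2     1     2     2     3     3     4     4     6     5     8     7    10     9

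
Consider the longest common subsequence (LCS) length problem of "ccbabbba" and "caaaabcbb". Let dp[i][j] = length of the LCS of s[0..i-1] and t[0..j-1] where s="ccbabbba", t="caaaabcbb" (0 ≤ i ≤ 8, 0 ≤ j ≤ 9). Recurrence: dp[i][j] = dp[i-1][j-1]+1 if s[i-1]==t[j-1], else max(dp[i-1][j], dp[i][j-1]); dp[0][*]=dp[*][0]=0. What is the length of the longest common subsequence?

5

   ''  c  a  a  a  a  b  c  b  b
''  0  0  0  0  0  0  0  0  0  0
 c  0  1  1  1  1  1  1  1  1  1
 c  0  1  1  1  1  1  1  2  2  2
 b  0  1  1  1  1  1  2  2  3  3
 a  0  1  2  2  2  2  2  2  3  3
 b  0  1  2  2  2  2  3  3  3  4
 b  0  1  2  2  2  2  3  3  4  4
 b  0  1  2  2  2  2  3  3  4  5
 a  0  1  2  3  3  3  3  3  4  5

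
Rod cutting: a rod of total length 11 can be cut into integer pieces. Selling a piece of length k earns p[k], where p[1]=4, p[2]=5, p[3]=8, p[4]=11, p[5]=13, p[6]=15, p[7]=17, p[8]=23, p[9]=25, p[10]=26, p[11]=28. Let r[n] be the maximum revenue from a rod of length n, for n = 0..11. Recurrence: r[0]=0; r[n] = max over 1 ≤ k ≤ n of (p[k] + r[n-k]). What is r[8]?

32

   n    0    1    2    3    4    5    6    7    8    9   10   11
r[n]    0    4    8   12   16   20   24   28   32   36   40   44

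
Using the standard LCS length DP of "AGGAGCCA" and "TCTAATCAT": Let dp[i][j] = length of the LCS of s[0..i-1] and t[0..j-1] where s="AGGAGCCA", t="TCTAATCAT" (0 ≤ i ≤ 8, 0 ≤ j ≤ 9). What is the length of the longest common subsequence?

4

   ''  T  C  T  A  A  T  C  A  T
''  0  0  0  0  0  0  0  0  0  0
 A  0  0  0  0  1  1  1  1  1  1
 G  0  0  0  0  1  1  1  1  1  1
 G  0  0  0  0  1  1  1  1  1  1
 A  0  0  0  0  1  2  2  2  2  2
 G  0  0  0  0  1  2  2  2  2  2
 C  0  0  1  1  1  2  2  3  3  3
 C  0  0  1  1  1  2  2  3  3  3
 A  0  0  1  1  2  2  2  3  4  4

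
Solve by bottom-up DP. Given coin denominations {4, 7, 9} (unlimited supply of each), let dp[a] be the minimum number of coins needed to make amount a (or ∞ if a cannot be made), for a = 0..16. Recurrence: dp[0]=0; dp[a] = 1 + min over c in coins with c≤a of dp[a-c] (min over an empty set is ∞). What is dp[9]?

 a  0  1  2  3  4  5  6  7  8  9 10 11 12 13 14 15 16
dp  0  -  -  -  1  -  -  1  2  1  -  2  3  2  2  3  2
(- denotes ∞ / unreachable)

1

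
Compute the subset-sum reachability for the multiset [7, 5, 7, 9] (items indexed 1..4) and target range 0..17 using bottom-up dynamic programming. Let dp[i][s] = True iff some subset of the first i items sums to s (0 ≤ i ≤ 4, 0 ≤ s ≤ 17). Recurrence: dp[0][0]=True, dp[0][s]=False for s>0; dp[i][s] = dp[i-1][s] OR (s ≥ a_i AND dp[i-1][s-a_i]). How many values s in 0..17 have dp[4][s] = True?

i\s   0   1   2   3   4   5   6   7   8   9  10  11  12  13  14  15  16  17
  0   T   F   F   F   F   F   F   F   F   F   F   F   F   F   F   F   F   F
  1   T   F   F   F   F   F   F   T   F   F   F   F   F   F   F   F   F   F
  2   T   F   F   F   F   T   F   T   F   F   F   F   T   F   F   F   F   F
  3   T   F   F   F   F   T   F   T   F   F   F   F   T   F   T   F   F   F
  4   T   F   F   F   F   T   F   T   F   T   F   F   T   F   T   F   T   F

7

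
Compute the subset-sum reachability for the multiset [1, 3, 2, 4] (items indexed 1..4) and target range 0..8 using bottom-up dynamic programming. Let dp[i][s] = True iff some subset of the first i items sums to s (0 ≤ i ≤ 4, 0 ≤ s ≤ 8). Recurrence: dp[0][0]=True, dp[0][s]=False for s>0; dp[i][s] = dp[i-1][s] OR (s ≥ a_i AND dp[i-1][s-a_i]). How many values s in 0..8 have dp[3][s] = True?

i\s   0   1   2   3   4   5   6   7   8
  0   T   F   F   F   F   F   F   F   F
  1   T   T   F   F   F   F   F   F   F
  2   T   T   F   T   T   F   F   F   F
  3   T   T   T   T   T   T   T   F   F
  4   T   T   T   T   T   T   T   T   T

7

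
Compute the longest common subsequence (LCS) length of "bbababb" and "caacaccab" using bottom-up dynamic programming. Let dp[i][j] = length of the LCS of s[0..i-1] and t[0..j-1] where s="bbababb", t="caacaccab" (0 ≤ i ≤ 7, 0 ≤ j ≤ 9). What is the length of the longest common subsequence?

   ''  c  a  a  c  a  c  c  a  b
''  0  0  0  0  0  0  0  0  0  0
 b  0  0  0  0  0  0  0  0  0  1
 b  0  0  0  0  0  0  0  0  0  1
 a  0  0  1  1  1  1  1  1  1  1
 b  0  0  1  1  1  1  1  1  1  2
 a  0  0  1  2  2  2  2  2  2  2
 b  0  0  1  2  2  2  2  2  2  3
 b  0  0  1  2  2  2  2  2  2  3

3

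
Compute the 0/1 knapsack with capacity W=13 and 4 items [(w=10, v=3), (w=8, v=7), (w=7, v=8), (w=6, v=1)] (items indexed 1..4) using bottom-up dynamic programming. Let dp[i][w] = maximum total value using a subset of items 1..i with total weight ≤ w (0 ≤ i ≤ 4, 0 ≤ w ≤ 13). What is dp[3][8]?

8

i\w   0   1   2   3   4   5   6   7   8   9  10  11  12  13
  0   0   0   0   0   0   0   0   0   0   0   0   0   0   0
  1   0   0   0   0   0   0   0   0   0   0   3   3   3   3
  2   0   0   0   0   0   0   0   0   7   7   7   7   7   7
  3   0   0   0   0   0   0   0   8   8   8   8   8   8   8
  4   0   0   0   0   0   0   1   8   8   8   8   8   8   9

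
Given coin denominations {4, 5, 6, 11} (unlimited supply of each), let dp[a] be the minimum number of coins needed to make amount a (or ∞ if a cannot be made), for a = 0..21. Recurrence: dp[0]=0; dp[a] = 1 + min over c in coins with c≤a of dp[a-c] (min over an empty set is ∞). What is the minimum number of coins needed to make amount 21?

 a  0  1  2  3  4  5  6  7  8  9 10 11 12 13 14 15 16 17 18 19 20 21
dp  0  -  -  -  1  1  1  -  2  2  2  1  2  3  3  2  2  2  3  3  3  3
(- denotes ∞ / unreachable)

3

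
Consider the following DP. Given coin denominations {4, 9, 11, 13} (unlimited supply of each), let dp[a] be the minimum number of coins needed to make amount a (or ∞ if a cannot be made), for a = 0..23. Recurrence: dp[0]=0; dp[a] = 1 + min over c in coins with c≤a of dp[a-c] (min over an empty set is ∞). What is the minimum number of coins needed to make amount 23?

4

 a  0  1  2  3  4  5  6  7  8  9 10 11 12 13 14 15 16 17 18 19 20 21 22 23
dp  0  -  -  -  1  -  -  -  2  1  -  1  3  1  -  2  4  2  2  3  2  3  2  4
(- denotes ∞ / unreachable)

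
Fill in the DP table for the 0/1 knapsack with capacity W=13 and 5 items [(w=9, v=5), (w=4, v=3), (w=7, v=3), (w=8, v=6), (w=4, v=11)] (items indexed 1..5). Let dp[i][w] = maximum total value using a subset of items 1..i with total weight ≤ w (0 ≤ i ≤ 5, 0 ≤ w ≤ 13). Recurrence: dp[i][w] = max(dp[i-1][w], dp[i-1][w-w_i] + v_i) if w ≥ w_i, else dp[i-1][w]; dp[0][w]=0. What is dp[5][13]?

17

i\w   0   1   2   3   4   5   6   7   8   9  10  11  12  13
  0   0   0   0   0   0   0   0   0   0   0   0   0   0   0
  1   0   0   0   0   0   0   0   0   0   5   5   5   5   5
  2   0   0   0   0   3   3   3   3   3   5   5   5   5   8
  3   0   0   0   0   3   3   3   3   3   5   5   6   6   8
  4   0   0   0   0   3   3   3   3   6   6   6   6   9   9
  5   0   0   0   0  11  11  11  11  14  14  14  14  17  17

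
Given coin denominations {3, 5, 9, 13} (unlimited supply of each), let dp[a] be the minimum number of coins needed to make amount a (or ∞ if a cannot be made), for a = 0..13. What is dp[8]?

 a  0  1  2  3  4  5  6  7  8  9 10 11 12 13
dp  0  -  -  1  -  1  2  -  2  1  2  3  2  1
(- denotes ∞ / unreachable)

2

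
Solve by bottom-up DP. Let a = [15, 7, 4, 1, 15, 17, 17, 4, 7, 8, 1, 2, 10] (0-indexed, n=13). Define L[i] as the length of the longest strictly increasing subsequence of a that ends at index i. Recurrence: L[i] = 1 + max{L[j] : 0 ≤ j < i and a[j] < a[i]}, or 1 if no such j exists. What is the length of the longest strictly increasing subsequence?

5

   i    0    1    2    3    4    5    6    7    8    9   10   11   12
a[i]   15    7    4    1   15   17   17    4    7    8    1    2   10
L[i]    1    1    1    1    2    3    3    2    3    4    1    2    5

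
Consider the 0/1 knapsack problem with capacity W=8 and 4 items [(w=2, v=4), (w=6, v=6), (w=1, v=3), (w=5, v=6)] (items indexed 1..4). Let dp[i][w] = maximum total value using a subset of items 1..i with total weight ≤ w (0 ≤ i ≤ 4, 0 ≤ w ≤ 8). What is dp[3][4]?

i\w   0   1   2   3   4   5   6   7   8
  0   0   0   0   0   0   0   0   0   0
  1   0   0   4   4   4   4   4   4   4
  2   0   0   4   4   4   4   6   6  10
  3   0   3   4   7   7   7   7   9  10
  4   0   3   4   7   7   7   9  10  13

7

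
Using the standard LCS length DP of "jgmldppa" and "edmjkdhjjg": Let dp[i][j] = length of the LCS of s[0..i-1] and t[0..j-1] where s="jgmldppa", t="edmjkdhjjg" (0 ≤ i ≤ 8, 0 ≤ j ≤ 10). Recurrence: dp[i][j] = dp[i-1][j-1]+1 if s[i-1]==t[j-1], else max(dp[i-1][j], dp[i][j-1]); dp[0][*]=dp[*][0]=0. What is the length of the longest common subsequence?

   ''  e  d  m  j  k  d  h  j  j  g
''  0  0  0  0  0  0  0  0  0  0  0
 j  0  0  0  0  1  1  1  1  1  1  1
 g  0  0  0  0  1  1  1  1  1  1  2
 m  0  0  0  1  1  1  1  1  1  1  2
 l  0  0  0  1  1  1  1  1  1  1  2
 d  0  0  1  1  1  1  2  2  2  2  2
 p  0  0  1  1  1  1  2  2  2  2  2
 p  0  0  1  1  1  1  2  2  2  2  2
 a  0  0  1  1  1  1  2  2  2  2  2

2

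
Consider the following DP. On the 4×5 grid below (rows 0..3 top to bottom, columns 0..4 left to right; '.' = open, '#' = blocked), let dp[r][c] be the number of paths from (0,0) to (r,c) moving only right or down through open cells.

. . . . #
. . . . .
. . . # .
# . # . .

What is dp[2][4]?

4

r\c   0   1   2   3   4
  0   1   1   1   1   0
  1   1   2   3   4   4
  2   1   3   6   0   4
  3   0   3   0   0   4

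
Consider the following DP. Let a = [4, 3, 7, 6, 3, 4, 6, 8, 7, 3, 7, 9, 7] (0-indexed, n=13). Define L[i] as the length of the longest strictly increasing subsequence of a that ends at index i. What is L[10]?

4

   i    0    1    2    3    4    5    6    7    8    9   10   11   12
a[i]    4    3    7    6    3    4    6    8    7    3    7    9    7
L[i]    1    1    2    2    1    2    3    4    4    1    4    5    4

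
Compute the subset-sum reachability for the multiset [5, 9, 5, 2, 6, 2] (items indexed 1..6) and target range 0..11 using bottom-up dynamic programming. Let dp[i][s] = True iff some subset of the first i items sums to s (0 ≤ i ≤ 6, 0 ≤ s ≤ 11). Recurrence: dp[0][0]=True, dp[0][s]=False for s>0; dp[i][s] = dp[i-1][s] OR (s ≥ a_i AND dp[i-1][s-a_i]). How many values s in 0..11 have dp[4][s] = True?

7

i\s   0   1   2   3   4   5   6   7   8   9  10  11
  0   T   F   F   F   F   F   F   F   F   F   F   F
  1   T   F   F   F   F   T   F   F   F   F   F   F
  2   T   F   F   F   F   T   F   F   F   T   F   F
  3   T   F   F   F   F   T   F   F   F   T   T   F
  4   T   F   T   F   F   T   F   T   F   T   T   T
  5   T   F   T   F   F   T   T   T   T   T   T   T
  6   T   F   T   F   T   T   T   T   T   T   T   T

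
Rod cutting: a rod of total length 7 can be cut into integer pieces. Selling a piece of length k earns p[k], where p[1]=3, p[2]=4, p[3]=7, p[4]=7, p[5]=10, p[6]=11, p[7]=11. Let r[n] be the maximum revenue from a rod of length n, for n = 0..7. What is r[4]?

   n    0    1    2    3    4    5    6    7
r[n]    0    3    6    9   12   15   18   21

12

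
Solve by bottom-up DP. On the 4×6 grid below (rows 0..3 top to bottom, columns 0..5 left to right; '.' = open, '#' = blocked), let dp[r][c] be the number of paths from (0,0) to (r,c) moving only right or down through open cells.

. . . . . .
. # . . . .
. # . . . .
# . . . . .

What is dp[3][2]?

r\c   0   1   2   3   4   5
  0   1   1   1   1   1   1
  1   1   0   1   2   3   4
  2   1   0   1   3   6  10
  3   0   0   1   4  10  20

1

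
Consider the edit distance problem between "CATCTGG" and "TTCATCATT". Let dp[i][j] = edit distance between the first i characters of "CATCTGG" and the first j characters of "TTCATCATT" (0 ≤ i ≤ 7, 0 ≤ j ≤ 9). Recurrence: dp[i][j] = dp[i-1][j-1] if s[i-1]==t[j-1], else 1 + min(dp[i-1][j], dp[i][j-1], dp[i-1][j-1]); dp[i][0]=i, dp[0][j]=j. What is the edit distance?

5

   ''  T  T  C  A  T  C  A  T  T
''  0  1  2  3  4  5  6  7  8  9
 C  1  1  2  2  3  4  5  6  7  8
 A  2  2  2  3  2  3  4  5  6  7
 T  3  2  2  3  3  2  3  4  5  6
 C  4  3  3  2  3  3  2  3  4  5
 T  5  4  3  3  3  3  3  3  3  4
 G  6  5  4  4  4  4  4  4  4  4
 G  7  6  5  5  5  5  5  5  5  5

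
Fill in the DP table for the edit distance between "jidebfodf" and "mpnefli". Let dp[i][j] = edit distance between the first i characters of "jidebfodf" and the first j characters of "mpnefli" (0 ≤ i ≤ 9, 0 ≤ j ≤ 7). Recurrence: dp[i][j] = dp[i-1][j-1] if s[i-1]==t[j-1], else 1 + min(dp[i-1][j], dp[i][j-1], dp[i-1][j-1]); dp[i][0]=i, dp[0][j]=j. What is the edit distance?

   ''  m  p  n  e  f  l  i
''  0  1  2  3  4  5  6  7
 j  1  1  2  3  4  5  6  7
 i  2  2  2  3  4  5  6  6
 d  3  3  3  3  4  5  6  7
 e  4  4  4  4  3  4  5  6
 b  5  5  5  5  4  4  5  6
 f  6  6  6  6  5  4  5  6
 o  7  7  7  7  6  5  5  6
 d  8  8  8  8  7  6  6  6
 f  9  9  9  9  8  7  7  7

7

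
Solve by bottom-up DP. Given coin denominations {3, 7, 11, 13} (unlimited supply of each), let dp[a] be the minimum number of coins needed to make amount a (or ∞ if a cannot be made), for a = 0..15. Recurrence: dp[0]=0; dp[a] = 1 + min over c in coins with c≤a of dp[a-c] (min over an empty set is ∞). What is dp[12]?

4

 a  0  1  2  3  4  5  6  7  8  9 10 11 12 13 14 15
dp  0  -  -  1  -  -  2  1  -  3  2  1  4  1  2  5
(- denotes ∞ / unreachable)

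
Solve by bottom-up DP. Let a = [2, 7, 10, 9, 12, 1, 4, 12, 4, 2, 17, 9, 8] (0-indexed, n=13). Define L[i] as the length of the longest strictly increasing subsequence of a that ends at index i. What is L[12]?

3

   i    0    1    2    3    4    5    6    7    8    9   10   11   12
a[i]    2    7   10    9   12    1    4   12    4    2   17    9    8
L[i]    1    2    3    3    4    1    2    4    2    2    5    3    3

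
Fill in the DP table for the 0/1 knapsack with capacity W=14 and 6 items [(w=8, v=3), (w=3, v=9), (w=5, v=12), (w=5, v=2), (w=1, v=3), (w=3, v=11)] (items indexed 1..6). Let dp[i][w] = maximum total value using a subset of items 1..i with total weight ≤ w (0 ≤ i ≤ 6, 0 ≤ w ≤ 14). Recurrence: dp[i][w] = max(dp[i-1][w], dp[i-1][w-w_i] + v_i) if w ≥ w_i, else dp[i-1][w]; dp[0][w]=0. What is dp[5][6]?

i\w   0   1   2   3   4   5   6   7   8   9  10  11  12  13  14
  0   0   0   0   0   0   0   0   0   0   0   0   0   0   0   0
  1   0   0   0   0   0   0   0   0   3   3   3   3   3   3   3
  2   0   0   0   9   9   9   9   9   9   9   9  12  12  12  12
  3   0   0   0   9   9  12  12  12  21  21  21  21  21  21  21
  4   0   0   0   9   9  12  12  12  21  21  21  21  21  23  23
  5   0   3   3   9  12  12  15  15  21  24  24  24  24  24  26
  6   0   3   3  11  14  14  20  23  23  26  26  32  35  35  35

15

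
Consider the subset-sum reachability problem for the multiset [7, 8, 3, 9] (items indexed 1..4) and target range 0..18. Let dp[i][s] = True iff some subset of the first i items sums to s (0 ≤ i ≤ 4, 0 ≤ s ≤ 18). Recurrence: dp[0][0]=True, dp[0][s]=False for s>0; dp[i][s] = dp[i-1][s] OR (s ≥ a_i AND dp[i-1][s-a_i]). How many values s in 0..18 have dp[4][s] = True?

12

i\s   0   1   2   3   4   5   6   7   8   9  10  11  12  13  14  15  16  17  18
  0   T   F   F   F   F   F   F   F   F   F   F   F   F   F   F   F   F   F   F
  1   T   F   F   F   F   F   F   T   F   F   F   F   F   F   F   F   F   F   F
  2   T   F   F   F   F   F   F   T   T   F   F   F   F   F   F   T   F   F   F
  3   T   F   F   T   F   F   F   T   T   F   T   T   F   F   F   T   F   F   T
  4   T   F   F   T   F   F   F   T   T   T   T   T   T   F   F   T   T   T   T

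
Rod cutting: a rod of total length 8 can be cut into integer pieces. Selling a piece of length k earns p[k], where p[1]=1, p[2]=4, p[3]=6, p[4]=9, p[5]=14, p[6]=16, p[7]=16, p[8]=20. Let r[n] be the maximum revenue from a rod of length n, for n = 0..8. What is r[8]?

   n    0    1    2    3    4    5    6    7    8
r[n]    0    1    4    6    9   14   16   18   20

20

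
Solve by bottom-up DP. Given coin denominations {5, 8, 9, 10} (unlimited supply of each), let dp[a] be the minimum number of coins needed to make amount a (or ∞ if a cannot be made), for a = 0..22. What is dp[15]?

2

 a  0  1  2  3  4  5  6  7  8  9 10 11 12 13 14 15 16 17 18 19 20 21 22
dp  0  -  -  -  -  1  -  -  1  1  1  -  -  2  2  2  2  2  2  2  2  3  3
(- denotes ∞ / unreachable)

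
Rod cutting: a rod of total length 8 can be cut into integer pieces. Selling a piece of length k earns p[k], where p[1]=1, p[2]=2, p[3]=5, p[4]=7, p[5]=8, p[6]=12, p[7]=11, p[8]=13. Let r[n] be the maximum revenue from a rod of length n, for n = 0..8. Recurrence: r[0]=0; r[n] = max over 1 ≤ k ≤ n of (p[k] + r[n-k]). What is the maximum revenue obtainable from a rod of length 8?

   n    0    1    2    3    4    5    6    7    8
r[n]    0    1    2    5    7    8   12   13   14

14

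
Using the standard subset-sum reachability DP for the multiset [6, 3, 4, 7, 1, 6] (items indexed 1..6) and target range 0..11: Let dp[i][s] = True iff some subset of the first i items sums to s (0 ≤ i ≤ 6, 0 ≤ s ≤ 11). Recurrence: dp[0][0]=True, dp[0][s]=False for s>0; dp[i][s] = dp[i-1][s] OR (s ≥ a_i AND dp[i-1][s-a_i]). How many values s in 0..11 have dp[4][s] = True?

8

i\s   0   1   2   3   4   5   6   7   8   9  10  11
  0   T   F   F   F   F   F   F   F   F   F   F   F
  1   T   F   F   F   F   F   T   F   F   F   F   F
  2   T   F   F   T   F   F   T   F   F   T   F   F
  3   T   F   F   T   T   F   T   T   F   T   T   F
  4   T   F   F   T   T   F   T   T   F   T   T   T
  5   T   T   F   T   T   T   T   T   T   T   T   T
  6   T   T   F   T   T   T   T   T   T   T   T   T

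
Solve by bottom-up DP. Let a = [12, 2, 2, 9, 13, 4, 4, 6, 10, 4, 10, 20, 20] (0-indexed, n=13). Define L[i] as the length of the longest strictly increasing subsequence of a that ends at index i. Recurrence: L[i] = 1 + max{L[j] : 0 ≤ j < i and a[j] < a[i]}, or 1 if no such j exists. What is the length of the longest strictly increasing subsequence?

   i    0    1    2    3    4    5    6    7    8    9   10   11   12
a[i]   12    2    2    9   13    4    4    6   10    4   10   20   20
L[i]    1    1    1    2    3    2    2    3    4    2    4    5    5

5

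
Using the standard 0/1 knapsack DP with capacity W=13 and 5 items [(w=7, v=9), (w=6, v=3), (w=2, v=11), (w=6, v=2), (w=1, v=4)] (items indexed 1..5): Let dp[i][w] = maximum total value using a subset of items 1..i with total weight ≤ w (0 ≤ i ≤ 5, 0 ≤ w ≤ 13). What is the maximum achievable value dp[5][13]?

i\w   0   1   2   3   4   5   6   7   8   9  10  11  12  13
  0   0   0   0   0   0   0   0   0   0   0   0   0   0   0
  1   0   0   0   0   0   0   0   9   9   9   9   9   9   9
  2   0   0   0   0   0   0   3   9   9   9   9   9   9  12
  3   0   0  11  11  11  11  11  11  14  20  20  20  20  20
  4   0   0  11  11  11  11  11  11  14  20  20  20  20  20
  5   0   4  11  15  15  15  15  15  15  20  24  24  24  24

24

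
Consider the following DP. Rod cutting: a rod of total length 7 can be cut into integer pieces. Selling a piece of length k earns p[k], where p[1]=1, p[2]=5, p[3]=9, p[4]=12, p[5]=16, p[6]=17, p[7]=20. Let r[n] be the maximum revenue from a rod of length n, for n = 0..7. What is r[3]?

9

   n    0    1    2    3    4    5    6    7
r[n]    0    1    5    9   12   16   18   21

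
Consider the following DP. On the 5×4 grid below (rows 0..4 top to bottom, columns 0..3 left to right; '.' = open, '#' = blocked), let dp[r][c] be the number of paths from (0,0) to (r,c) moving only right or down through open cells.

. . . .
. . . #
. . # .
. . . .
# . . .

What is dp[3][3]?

4

r\c   0   1   2   3
  0   1   1   1   1
  1   1   2   3   0
  2   1   3   0   0
  3   1   4   4   4
  4   0   4   8  12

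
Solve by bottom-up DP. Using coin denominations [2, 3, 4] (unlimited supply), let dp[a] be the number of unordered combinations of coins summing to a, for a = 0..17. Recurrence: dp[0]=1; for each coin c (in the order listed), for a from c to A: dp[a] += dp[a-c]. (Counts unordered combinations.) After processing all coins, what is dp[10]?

after  coin     0     1     2     3     4     5     6     7     8     9    10    11    12    13    14    15    16    17
          2     1     0     1     0     1     0     1     0     1     0     1     0     1     0     1     0     1     0
          3     1     0     1     1     1     1     2     1     2     2     2     2     3     2     3     3     3     3
          4     1     0     1     1     2     1     3     2     4     3     5     4     7     5     8     7    10     8

5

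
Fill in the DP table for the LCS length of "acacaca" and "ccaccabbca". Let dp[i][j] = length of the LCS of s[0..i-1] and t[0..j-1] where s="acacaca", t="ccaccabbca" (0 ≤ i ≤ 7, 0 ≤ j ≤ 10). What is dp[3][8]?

   ''  c  c  a  c  c  a  b  b  c  a
''  0  0  0  0  0  0  0  0  0  0  0
 a  0  0  0  1  1  1  1  1  1  1  1
 c  0  1  1  1  2  2  2  2  2  2  2
 a  0  1  1  2  2  2  3  3  3  3  3
 c  0  1  2  2  3  3  3  3  3  4  4
 a  0  1  2  3  3  3  4  4  4  4  5
 c  0  1  2  3  4  4  4  4  4  5  5
 a  0  1  2  3  4  4  5  5  5  5  6

3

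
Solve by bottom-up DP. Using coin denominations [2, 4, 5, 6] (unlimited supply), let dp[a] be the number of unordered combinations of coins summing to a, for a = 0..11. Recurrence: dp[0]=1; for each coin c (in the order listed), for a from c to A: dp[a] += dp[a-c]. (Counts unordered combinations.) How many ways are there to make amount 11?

after  coin     0     1     2     3     4     5     6     7     8     9    10    11
          2     1     0     1     0     1     0     1     0     1     0     1     0
          4     1     0     1     0     2     0     2     0     3     0     3     0
          5     1     0     1     0     2     1     2     1     3     2     4     2
          6     1     0     1     0     2     1     3     1     4     2     6     3

3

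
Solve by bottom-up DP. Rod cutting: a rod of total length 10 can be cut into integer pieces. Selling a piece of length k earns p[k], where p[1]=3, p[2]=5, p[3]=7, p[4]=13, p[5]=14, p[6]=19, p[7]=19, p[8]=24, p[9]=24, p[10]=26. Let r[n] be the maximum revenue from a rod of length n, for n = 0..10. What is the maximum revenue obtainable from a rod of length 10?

   n    0    1    2    3    4    5    6    7    8    9   10
r[n]    0    3    6    9   13   16   19   22   26   29   32

32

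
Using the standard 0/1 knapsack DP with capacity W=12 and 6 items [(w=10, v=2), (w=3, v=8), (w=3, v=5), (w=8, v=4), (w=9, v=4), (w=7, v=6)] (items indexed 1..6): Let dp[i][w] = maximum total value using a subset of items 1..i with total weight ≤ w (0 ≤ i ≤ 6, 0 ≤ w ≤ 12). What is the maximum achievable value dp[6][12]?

i\w   0   1   2   3   4   5   6   7   8   9  10  11  12
  0   0   0   0   0   0   0   0   0   0   0   0   0   0
  1   0   0   0   0   0   0   0   0   0   0   2   2   2
  2   0   0   0   8   8   8   8   8   8   8   8   8   8
  3   0   0   0   8   8   8  13  13  13  13  13  13  13
  4   0   0   0   8   8   8  13  13  13  13  13  13  13
  5   0   0   0   8   8   8  13  13  13  13  13  13  13
  6   0   0   0   8   8   8  13  13  13  13  14  14  14

14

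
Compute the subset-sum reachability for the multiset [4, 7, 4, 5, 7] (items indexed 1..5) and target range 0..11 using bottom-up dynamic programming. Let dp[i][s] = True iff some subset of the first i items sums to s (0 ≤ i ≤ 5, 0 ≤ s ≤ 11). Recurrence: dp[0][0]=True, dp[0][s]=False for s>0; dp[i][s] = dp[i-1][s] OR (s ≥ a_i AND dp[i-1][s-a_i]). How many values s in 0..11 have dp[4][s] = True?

7

i\s   0   1   2   3   4   5   6   7   8   9  10  11
  0   T   F   F   F   F   F   F   F   F   F   F   F
  1   T   F   F   F   T   F   F   F   F   F   F   F
  2   T   F   F   F   T   F   F   T   F   F   F   T
  3   T   F   F   F   T   F   F   T   T   F   F   T
  4   T   F   F   F   T   T   F   T   T   T   F   T
  5   T   F   F   F   T   T   F   T   T   T   F   T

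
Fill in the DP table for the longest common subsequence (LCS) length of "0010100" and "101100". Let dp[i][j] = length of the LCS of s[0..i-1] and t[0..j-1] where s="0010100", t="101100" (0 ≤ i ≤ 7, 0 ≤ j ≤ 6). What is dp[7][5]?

4

   ''  1  0  1  1  0  0
''  0  0  0  0  0  0  0
 0  0  0  1  1  1  1  1
 0  0  0  1  1  1  2  2
 1  0  1  1  2  2  2  2
 0  0  1  2  2  2  3  3
 1  0  1  2  3  3  3  3
 0  0  1  2  3  3  4  4
 0  0  1  2  3  3  4  5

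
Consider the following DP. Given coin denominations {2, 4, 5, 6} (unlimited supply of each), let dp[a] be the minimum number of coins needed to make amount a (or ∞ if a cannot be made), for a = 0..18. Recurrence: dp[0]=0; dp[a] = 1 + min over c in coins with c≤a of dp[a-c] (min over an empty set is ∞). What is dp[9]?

 a  0  1  2  3  4  5  6  7  8  9 10 11 12 13 14 15 16 17 18
dp  0  -  1  -  1  1  1  2  2  2  2  2  2  3  3  3  3  3  3
(- denotes ∞ / unreachable)

2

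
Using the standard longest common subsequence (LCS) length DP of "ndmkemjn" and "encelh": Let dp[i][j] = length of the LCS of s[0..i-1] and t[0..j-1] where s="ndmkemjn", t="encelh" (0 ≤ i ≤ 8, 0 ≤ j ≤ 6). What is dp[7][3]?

   ''  e  n  c  e  l  h
''  0  0  0  0  0  0  0
 n  0  0  1  1  1  1  1
 d  0  0  1  1  1  1  1
 m  0  0  1  1  1  1  1
 k  0  0  1  1  1  1  1
 e  0  1  1  1  2  2  2
 m  0  1  1  1  2  2  2
 j  0  1  1  1  2  2  2
 n  0  1  2  2  2  2  2

1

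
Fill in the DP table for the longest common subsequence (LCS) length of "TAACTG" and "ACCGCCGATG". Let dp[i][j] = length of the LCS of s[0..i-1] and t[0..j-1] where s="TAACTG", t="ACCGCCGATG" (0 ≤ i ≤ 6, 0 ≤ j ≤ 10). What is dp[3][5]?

1

   ''  A  C  C  G  C  C  G  A  T  G
''  0  0  0  0  0  0  0  0  0  0  0
 T  0  0  0  0  0  0  0  0  0  1  1
 A  0  1  1  1  1  1  1  1  1  1  1
 A  0  1  1  1  1  1  1  1  2  2  2
 C  0  1  2  2  2  2  2  2  2  2  2
 T  0  1  2  2  2  2  2  2  2  3  3
 G  0  1  2  2  3  3  3  3  3  3  4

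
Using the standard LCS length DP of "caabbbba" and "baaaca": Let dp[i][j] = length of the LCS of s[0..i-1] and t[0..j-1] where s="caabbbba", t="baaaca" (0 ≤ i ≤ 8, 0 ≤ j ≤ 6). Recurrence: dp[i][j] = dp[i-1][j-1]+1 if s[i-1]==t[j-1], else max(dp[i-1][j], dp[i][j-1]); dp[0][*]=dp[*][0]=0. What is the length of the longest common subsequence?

3

   ''  b  a  a  a  c  a
''  0  0  0  0  0  0  0
 c  0  0  0  0  0  1  1
 a  0  0  1  1  1  1  2
 a  0  0  1  2  2  2  2
 b  0  1  1  2  2  2  2
 b  0  1  1  2  2  2  2
 b  0  1  1  2  2  2  2
 b  0  1  1  2  2  2  2
 a  0  1  2  2  3  3  3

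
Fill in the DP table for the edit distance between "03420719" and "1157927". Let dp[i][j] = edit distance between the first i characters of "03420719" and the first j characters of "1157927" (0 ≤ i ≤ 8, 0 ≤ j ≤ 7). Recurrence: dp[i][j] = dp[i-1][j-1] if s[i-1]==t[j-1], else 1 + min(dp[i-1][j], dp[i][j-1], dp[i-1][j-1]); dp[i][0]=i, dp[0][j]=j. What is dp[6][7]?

6

   ''  1  1  5  7  9  2  7
''  0  1  2  3  4  5  6  7
 0  1  1  2  3  4  5  6  7
 3  2  2  2  3  4  5  6  7
 4  3  3  3  3  4  5  6  7
 2  4  4  4  4  4  5  5  6
 0  5  5  5  5  5  5  6  6
 7  6  6  6  6  5  6  6  6
 1  7  6  6  7  6  6  7  7
 9  8  7  7  7  7  6  7  8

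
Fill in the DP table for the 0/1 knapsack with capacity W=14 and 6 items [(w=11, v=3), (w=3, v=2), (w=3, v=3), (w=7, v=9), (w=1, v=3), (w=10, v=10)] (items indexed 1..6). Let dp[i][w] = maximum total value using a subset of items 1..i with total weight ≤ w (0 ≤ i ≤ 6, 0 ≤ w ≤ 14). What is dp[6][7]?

i\w   0   1   2   3   4   5   6   7   8   9  10  11  12  13  14
  0   0   0   0   0   0   0   0   0   0   0   0   0   0   0   0
  1   0   0   0   0   0   0   0   0   0   0   0   3   3   3   3
  2   0   0   0   2   2   2   2   2   2   2   2   3   3   3   5
  3   0   0   0   3   3   3   5   5   5   5   5   5   5   5   6
  4   0   0   0   3   3   3   5   9   9   9  12  12  12  14  14
  5   0   3   3   3   6   6   6   9  12  12  12  15  15  15  17
  6   0   3   3   3   6   6   6   9  12  12  12  15  15  15  17

9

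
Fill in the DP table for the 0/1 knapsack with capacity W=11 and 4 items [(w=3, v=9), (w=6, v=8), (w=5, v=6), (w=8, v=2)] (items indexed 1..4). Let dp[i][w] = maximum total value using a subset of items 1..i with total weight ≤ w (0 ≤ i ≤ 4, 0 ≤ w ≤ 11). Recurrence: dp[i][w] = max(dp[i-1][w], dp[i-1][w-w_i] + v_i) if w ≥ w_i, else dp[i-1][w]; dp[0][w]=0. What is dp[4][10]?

i\w   0   1   2   3   4   5   6   7   8   9  10  11
  0   0   0   0   0   0   0   0   0   0   0   0   0
  1   0   0   0   9   9   9   9   9   9   9   9   9
  2   0   0   0   9   9   9   9   9   9  17  17  17
  3   0   0   0   9   9   9   9   9  15  17  17  17
  4   0   0   0   9   9   9   9   9  15  17  17  17

17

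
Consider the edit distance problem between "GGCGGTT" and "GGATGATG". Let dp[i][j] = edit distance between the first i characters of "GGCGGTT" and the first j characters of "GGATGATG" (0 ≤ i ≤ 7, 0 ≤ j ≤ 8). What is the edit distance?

4

   ''  G  G  A  T  G  A  T  G
''  0  1  2  3  4  5  6  7  8
 G  1  0  1  2  3  4  5  6  7
 G  2  1  0  1  2  3  4  5  6
 C  3  2  1  1  2  3  4  5  6
 G  4  3  2  2  2  2  3  4  5
 G  5  4  3  3  3  2  3  4  4
 T  6  5  4  4  3  3  3  3  4
 T  7  6  5  5  4  4  4  3  4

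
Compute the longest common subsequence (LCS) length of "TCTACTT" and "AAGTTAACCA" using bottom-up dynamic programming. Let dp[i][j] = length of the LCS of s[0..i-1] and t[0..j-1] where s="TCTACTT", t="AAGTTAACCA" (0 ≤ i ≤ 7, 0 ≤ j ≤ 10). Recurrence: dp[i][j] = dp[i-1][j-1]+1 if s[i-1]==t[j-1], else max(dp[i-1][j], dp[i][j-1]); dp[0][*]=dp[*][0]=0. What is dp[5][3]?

   ''  A  A  G  T  T  A  A  C  C  A
''  0  0  0  0  0  0  0  0  0  0  0
 T  0  0  0  0  1  1  1  1  1  1  1
 C  0  0  0  0  1  1  1  1  2  2  2
 T  0  0  0  0  1  2  2  2  2  2  2
 A  0  1  1  1  1  2  3  3  3  3  3
 C  0  1  1  1  1  2  3  3  4  4  4
 T  0  1  1  1  2  2  3  3  4  4  4
 T  0  1  1  1  2  3  3  3  4  4  4

1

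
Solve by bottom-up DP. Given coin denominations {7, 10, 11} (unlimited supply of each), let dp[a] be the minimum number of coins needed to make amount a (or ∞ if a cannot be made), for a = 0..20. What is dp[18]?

2

 a  0  1  2  3  4  5  6  7  8  9 10 11 12 13 14 15 16 17 18 19 20
dp  0  -  -  -  -  -  -  1  -  -  1  1  -  -  2  -  -  2  2  -  2
(- denotes ∞ / unreachable)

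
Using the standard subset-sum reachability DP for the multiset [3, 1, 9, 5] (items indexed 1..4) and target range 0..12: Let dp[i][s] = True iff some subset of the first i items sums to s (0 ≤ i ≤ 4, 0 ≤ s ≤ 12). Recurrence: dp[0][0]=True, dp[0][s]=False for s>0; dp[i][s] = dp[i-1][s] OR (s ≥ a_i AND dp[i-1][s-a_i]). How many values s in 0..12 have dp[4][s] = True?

10

i\s   0   1   2   3   4   5   6   7   8   9  10  11  12
  0   T   F   F   F   F   F   F   F   F   F   F   F   F
  1   T   F   F   T   F   F   F   F   F   F   F   F   F
  2   T   T   F   T   T   F   F   F   F   F   F   F   F
  3   T   T   F   T   T   F   F   F   F   T   T   F   T
  4   T   T   F   T   T   T   T   F   T   T   T   F   T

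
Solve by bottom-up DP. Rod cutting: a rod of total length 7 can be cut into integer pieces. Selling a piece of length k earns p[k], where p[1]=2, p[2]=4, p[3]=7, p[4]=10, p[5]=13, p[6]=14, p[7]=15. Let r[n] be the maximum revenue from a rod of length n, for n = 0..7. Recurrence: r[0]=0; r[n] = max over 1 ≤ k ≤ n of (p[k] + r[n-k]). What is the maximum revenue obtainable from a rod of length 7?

17

   n    0    1    2    3    4    5    6    7
r[n]    0    2    4    7   10   13   15   17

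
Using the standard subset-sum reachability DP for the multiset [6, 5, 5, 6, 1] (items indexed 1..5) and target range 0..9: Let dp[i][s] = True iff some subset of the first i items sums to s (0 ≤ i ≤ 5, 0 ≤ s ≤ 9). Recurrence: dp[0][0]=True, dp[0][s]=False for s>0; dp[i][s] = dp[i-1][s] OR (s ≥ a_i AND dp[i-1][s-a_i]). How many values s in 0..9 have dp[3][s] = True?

3

i\s   0   1   2   3   4   5   6   7   8   9
  0   T   F   F   F   F   F   F   F   F   F
  1   T   F   F   F   F   F   T   F   F   F
  2   T   F   F   F   F   T   T   F   F   F
  3   T   F   F   F   F   T   T   F   F   F
  4   T   F   F   F   F   T   T   F   F   F
  5   T   T   F   F   F   T   T   T   F   F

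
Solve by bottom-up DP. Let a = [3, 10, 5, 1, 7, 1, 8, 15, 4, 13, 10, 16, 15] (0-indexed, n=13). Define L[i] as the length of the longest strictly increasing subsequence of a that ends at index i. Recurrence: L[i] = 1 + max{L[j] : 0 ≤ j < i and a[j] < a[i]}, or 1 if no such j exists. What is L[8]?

2

   i    0    1    2    3    4    5    6    7    8    9   10   11   12
a[i]    3   10    5    1    7    1    8   15    4   13   10   16   15
L[i]    1    2    2    1    3    1    4    5    2    5    5    6    6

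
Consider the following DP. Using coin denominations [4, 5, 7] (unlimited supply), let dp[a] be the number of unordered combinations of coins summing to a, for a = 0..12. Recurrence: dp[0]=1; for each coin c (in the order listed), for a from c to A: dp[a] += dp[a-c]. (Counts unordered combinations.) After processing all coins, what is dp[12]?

2

after  coin     0     1     2     3     4     5     6     7     8     9    10    11    12
          4     1     0     0     0     1     0     0     0     1     0     0     0     1
          5     1     0     0     0     1     1     0     0     1     1     1     0     1
          7     1     0     0     0     1     1     0     1     1     1     1     1     2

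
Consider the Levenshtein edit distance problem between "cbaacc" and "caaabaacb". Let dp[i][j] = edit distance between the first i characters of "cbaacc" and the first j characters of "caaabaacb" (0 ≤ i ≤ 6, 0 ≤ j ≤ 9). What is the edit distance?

   ''  c  a  a  a  b  a  a  c  b
''  0  1  2  3  4  5  6  7  8  9
 c  1  0  1  2  3  4  5  6  7  8
 b  2  1  1  2  3  3  4  5  6  7
 a  3  2  1  1  2  3  3  4  5  6
 a  4  3  2  1  1  2  3  3  4  5
 c  5  4  3  2  2  2  3  4  3  4
 c  6  5  4  3  3  3  3  4  4  4

4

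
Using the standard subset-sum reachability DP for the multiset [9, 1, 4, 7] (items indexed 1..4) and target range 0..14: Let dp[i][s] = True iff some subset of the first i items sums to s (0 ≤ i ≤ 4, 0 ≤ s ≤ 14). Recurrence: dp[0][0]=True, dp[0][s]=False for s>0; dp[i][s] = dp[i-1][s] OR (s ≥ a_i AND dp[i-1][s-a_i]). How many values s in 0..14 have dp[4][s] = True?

12

i\s   0   1   2   3   4   5   6   7   8   9  10  11  12  13  14
  0   T   F   F   F   F   F   F   F   F   F   F   F   F   F   F
  1   T   F   F   F   F   F   F   F   F   T   F   F   F   F   F
  2   T   T   F   F   F   F   F   F   F   T   T   F   F   F   F
  3   T   T   F   F   T   T   F   F   F   T   T   F   F   T   T
  4   T   T   F   F   T   T   F   T   T   T   T   T   T   T   T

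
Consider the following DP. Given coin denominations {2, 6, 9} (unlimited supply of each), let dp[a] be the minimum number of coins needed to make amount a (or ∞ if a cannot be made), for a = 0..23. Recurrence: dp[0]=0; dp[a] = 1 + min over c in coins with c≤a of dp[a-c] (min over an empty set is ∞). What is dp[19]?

 a  0  1  2  3  4  5  6  7  8  9 10 11 12 13 14 15 16 17 18 19 20 21 22 23
dp  0  -  1  -  2  -  1  -  2  1  3  2  2  3  3  2  4  3  2  4  3  3  4  4
(- denotes ∞ / unreachable)

4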